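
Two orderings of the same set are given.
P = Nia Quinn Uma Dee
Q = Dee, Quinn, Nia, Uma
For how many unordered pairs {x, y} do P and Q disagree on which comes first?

Disagreeing pairs: 4

Assign each item its position (1..4) in the first ordering, then rewrite the second ordering as that position sequence:
positions: Nia→1, Quinn→2, Uma→3, Dee→4
second ordering as positions: [4, 2, 1, 3]
Discordant pairs = inversions in this position sequence.
4: 2, 1, 3 → 3
2: 1 → 1
1: 0
3: 0
Total: 3 + 1 + 0 + 0 = 4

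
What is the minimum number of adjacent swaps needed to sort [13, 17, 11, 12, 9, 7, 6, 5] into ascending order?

26 swaps

The minimum number of adjacent swaps to sort an array equals its inversion count, since every such swap removes exactly one inversion.
Count inversions — for each element, later elements that are smaller:
13: 11, 12, 9, 7, 6, 5 → 6
17: 11, 12, 9, 7, 6, 5 → 6
11: 9, 7, 6, 5 → 4
12: 9, 7, 6, 5 → 4
9: 7, 6, 5 → 3
7: 6, 5 → 2
6: 5 → 1
5: none → 0
Total inversions: 6 + 6 + 4 + 4 + 3 + 2 + 1 + 0 = 26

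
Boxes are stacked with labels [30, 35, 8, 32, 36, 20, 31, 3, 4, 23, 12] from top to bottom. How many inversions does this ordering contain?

Sweep left to right; for each value list the smaller values that follow it:
30 → 8, 20, 3, 4, 23, 12 → 6
35 → 8, 32, 20, 31, 3, 4, 23, 12 → 8
8 → 3, 4 → 2
32 → 20, 31, 3, 4, 23, 12 → 6
36 → 20, 31, 3, 4, 23, 12 → 6
20 → 3, 4, 12 → 3
31 → 3, 4, 23, 12 → 4
3 → none → 0
4 → none → 0
23 → 12 → 1
12 → none → 0
Sum: 6 + 8 + 2 + 6 + 6 + 3 + 4 + 0 + 0 + 1 + 0 = 36

36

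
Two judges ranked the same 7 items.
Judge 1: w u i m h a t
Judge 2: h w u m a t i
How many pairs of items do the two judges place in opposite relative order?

Assign each item its position (1..7) in the first ordering, then rewrite the second ordering as that position sequence:
positions: w→1, u→2, i→3, m→4, h→5, a→6, t→7
second ordering as positions: [5, 1, 2, 4, 6, 7, 3]
Discordant pairs = inversions in this position sequence.
5: 1, 2, 4, 3 → 4
1: 0
2: 0
4: 3 → 1
6: 3 → 1
7: 3 → 1
3: 0
Total: 4 + 0 + 0 + 1 + 1 + 1 + 0 = 7

7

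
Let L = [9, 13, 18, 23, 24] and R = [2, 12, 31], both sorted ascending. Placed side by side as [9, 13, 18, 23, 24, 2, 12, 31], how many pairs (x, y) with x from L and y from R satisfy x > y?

Take each right-half value and tally the left-half values above it:
r = 2: 9, 13, 18, 23, 24 → 5
r = 12: 13, 18, 23, 24 → 4
r = 31: none → 0
Cross-inversions: 5 + 4 + 0 = 9

9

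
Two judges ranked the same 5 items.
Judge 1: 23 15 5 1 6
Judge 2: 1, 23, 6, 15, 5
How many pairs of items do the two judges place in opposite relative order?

Assign each item its position (1..5) in the first ordering, then rewrite the second ordering as that position sequence:
positions: 23→1, 15→2, 5→3, 1→4, 6→5
second ordering as positions: [4, 1, 5, 2, 3]
Discordant pairs = inversions in this position sequence.
4: 1, 2, 3 → 3
1: 0
5: 2, 3 → 2
2: 0
3: 0
Total: 3 + 0 + 2 + 0 + 0 = 5

5 discordant pairs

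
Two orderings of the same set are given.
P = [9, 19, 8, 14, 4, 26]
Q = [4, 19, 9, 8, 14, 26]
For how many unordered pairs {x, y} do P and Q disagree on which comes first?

There are 5 disagreeing pairs.

Assign each item its position (1..6) in the first ordering, then rewrite the second ordering as that position sequence:
positions: 9→1, 19→2, 8→3, 14→4, 4→5, 26→6
second ordering as positions: [5, 2, 1, 3, 4, 6]
Discordant pairs = inversions in this position sequence.
5: 2, 1, 3, 4 → 4
2: 1 → 1
1: 0
3: 0
4: 0
6: 0
Total: 4 + 1 + 0 + 0 + 0 + 0 = 5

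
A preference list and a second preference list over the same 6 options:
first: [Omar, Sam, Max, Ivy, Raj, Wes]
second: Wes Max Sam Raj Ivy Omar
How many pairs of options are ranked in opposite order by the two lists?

11

Assign each item its position (1..6) in the first ordering, then rewrite the second ordering as that position sequence:
positions: Omar→1, Sam→2, Max→3, Ivy→4, Raj→5, Wes→6
second ordering as positions: [6, 3, 2, 5, 4, 1]
Discordant pairs = inversions in this position sequence.
6: 3, 2, 5, 4, 1 → 5
3: 2, 1 → 2
2: 1 → 1
5: 4, 1 → 2
4: 1 → 1
1: 0
Total: 5 + 2 + 1 + 2 + 1 + 0 = 11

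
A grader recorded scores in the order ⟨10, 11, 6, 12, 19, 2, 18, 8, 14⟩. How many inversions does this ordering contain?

Element-by-element contributions:
10: 3
11: 3
6: 1
12: 2
19: 4
2: 0
18: 2
8: 0
14: 0
Sum: 3 + 3 + 1 + 2 + 4 + 0 + 2 + 0 + 0 = 15

Inversions: 15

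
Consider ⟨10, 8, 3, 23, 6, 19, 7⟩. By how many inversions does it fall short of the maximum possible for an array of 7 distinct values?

Maximum inversions for 7 distinct elements is C(7, 2) = 7·6/2 = 21.
Current inversions — for each element, count later smaller elements:
10: 4
8: 3
3: 0
23: 3
6: 0
19: 1
7: 0
Current total: 4 + 3 + 0 + 3 + 0 + 1 + 0 = 11
Shortfall: 21 − 11 = 10

10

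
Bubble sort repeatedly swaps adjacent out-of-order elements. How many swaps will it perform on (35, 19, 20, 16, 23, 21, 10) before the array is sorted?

14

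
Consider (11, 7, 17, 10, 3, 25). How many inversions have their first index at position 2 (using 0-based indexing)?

The element at index 2 is 17.
Elements after it: 10, 3, 25
Those smaller than 17: 10, 3

2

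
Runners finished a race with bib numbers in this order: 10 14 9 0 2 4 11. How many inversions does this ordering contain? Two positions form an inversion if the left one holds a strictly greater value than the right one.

12 out-of-order pairs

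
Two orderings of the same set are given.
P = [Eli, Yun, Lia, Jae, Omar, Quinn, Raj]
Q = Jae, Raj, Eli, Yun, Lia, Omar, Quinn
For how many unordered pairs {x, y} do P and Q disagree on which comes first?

Assign each item its position (1..7) in the first ordering, then rewrite the second ordering as that position sequence:
positions: Eli→1, Yun→2, Lia→3, Jae→4, Omar→5, Quinn→6, Raj→7
second ordering as positions: [4, 7, 1, 2, 3, 5, 6]
Discordant pairs = inversions in this position sequence.
4: 1, 2, 3 → 3
7: 1, 2, 3, 5, 6 → 5
1: 0
2: 0
3: 0
5: 0
6: 0
Total: 3 + 5 + 0 + 0 + 0 + 0 + 0 = 8

Disagreeing pairs: 8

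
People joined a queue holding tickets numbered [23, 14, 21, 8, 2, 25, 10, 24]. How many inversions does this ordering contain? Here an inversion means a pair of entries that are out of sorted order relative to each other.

14 inversions

Count, for each position, how many later elements it exceeds:
23: 5
14: 3
21: 3
8: 1
2: 0
25: 2
10: 0
24: 0
Sum: 5 + 3 + 3 + 1 + 0 + 2 + 0 + 0 = 14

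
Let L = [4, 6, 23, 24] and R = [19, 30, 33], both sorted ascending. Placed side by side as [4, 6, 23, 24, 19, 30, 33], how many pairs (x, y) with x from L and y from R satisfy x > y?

Take each right-half value and tally the left-half values above it:
r = 19: 23, 24 → 2
r = 30: none → 0
r = 33: none → 0
Cross-inversions: 2 + 0 + 0 = 2

2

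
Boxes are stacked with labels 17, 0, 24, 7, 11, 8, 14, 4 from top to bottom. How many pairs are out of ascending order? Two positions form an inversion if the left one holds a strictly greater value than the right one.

16 inversions

Element-by-element contributions:
17 → 0, 7, 11, 8, 14, 4 → 6
0 → none → 0
24 → 7, 11, 8, 14, 4 → 5
7 → 4 → 1
11 → 8, 4 → 2
8 → 4 → 1
14 → 4 → 1
4 → none → 0
Sum: 6 + 0 + 5 + 1 + 2 + 1 + 1 + 0 = 16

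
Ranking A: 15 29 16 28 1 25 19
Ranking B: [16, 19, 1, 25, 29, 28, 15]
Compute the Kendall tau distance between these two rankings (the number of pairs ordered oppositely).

15 discordant pairs

Assign each item its position (1..7) in the first ordering, then rewrite the second ordering as that position sequence:
positions: 15→1, 29→2, 16→3, 28→4, 1→5, 25→6, 19→7
second ordering as positions: [3, 7, 5, 6, 2, 4, 1]
Discordant pairs = inversions in this position sequence.
3: 2, 1 → 2
7: 5, 6, 2, 4, 1 → 5
5: 2, 4, 1 → 3
6: 2, 4, 1 → 3
2: 1 → 1
4: 1 → 1
1: 0
Total: 2 + 5 + 3 + 3 + 1 + 1 + 0 = 15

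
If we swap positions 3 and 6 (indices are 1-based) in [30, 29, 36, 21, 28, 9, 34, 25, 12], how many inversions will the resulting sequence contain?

20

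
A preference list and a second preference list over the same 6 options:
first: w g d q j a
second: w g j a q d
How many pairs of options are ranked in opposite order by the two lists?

Pairs: 5

Assign each item its position (1..6) in the first ordering, then rewrite the second ordering as that position sequence:
positions: w→1, g→2, d→3, q→4, j→5, a→6
second ordering as positions: [1, 2, 5, 6, 4, 3]
Discordant pairs = inversions in this position sequence.
1: 0
2: 0
5: 4, 3 → 2
6: 4, 3 → 2
4: 3 → 1
3: 0
Total: 0 + 0 + 2 + 2 + 1 + 0 = 5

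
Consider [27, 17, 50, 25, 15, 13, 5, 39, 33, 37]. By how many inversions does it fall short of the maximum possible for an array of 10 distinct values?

22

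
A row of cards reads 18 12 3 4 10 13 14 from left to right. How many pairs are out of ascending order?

There are 9 inversions.

Inversion pairs (indices are 1-based):
(1,2): 18 > 12
(1,3): 18 > 3
(1,4): 18 > 4
(1,5): 18 > 10
(1,6): 18 > 13
(1,7): 18 > 14
(2,3): 12 > 3
(2,4): 12 > 4
(2,5): 12 > 10
That's 9 pairs.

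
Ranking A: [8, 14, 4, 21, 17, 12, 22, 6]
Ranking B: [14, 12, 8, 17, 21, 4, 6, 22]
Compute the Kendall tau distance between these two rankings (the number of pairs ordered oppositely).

Assign each item its position (1..8) in the first ordering, then rewrite the second ordering as that position sequence:
positions: 8→1, 14→2, 4→3, 21→4, 17→5, 12→6, 22→7, 6→8
second ordering as positions: [2, 6, 1, 5, 4, 3, 8, 7]
Discordant pairs = inversions in this position sequence.
2: 1 → 1
6: 1, 5, 4, 3 → 4
1: 0
5: 4, 3 → 2
4: 3 → 1
3: 0
8: 7 → 1
7: 0
Total: 1 + 4 + 0 + 2 + 1 + 0 + 1 + 0 = 9

Discordant pairs: 9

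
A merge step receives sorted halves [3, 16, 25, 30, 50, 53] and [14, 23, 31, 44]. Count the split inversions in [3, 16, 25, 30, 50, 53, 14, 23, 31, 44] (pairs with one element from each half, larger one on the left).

13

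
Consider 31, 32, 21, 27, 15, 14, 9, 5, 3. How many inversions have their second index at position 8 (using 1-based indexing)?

7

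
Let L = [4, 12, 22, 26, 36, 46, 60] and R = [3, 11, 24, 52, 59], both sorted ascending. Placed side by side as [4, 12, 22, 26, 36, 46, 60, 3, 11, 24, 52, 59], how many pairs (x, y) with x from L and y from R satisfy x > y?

Take each right-half value and tally the left-half values above it:
r = 3: 4, 12, 22, 26, 36, 46, 60 → 7
r = 11: 12, 22, 26, 36, 46, 60 → 6
r = 24: 26, 36, 46, 60 → 4
r = 52: 60 → 1
r = 59: 60 → 1
Cross-inversions: 7 + 6 + 4 + 1 + 1 = 19

19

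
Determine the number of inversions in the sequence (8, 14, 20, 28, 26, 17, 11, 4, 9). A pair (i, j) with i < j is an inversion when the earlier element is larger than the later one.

Count, for each position, how many later elements it exceeds:
8 → 4 → 1
14 → 11, 4, 9 → 3
20 → 17, 11, 4, 9 → 4
28 → 26, 17, 11, 4, 9 → 5
26 → 17, 11, 4, 9 → 4
17 → 11, 4, 9 → 3
11 → 4, 9 → 2
4 → none → 0
9 → none → 0
Sum: 1 + 3 + 4 + 5 + 4 + 3 + 2 + 0 + 0 = 22

22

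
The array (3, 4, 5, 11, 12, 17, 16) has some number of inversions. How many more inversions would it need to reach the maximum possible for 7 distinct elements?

Maximum inversions for 7 distinct elements is C(7, 2) = 7·6/2 = 21.
Current inversions — for each element, count later smaller elements:
3: 0
4: 0
5: 0
11: 0
12: 0
17: 1
16: 0
Current total: 0 + 0 + 0 + 0 + 0 + 1 + 0 = 1
Shortfall: 21 − 1 = 20

20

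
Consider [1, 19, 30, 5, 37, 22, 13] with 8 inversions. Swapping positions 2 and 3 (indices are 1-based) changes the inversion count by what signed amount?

+1

Positions 2 and 3 hold 19 and 30; after swapping, the array is [1, 30, 19, 5, 37, 22, 13].
Sweep left to right; for each value list the smaller values that follow it:
1 → none → 0
30 → 19, 5, 22, 13 → 4
19 → 5, 13 → 2
5 → none → 0
37 → 22, 13 → 2
22 → 13 → 1
13 → none → 0
Sum: 0 + 4 + 2 + 0 + 2 + 1 + 0 = 9
Change: 9 − 8 = +1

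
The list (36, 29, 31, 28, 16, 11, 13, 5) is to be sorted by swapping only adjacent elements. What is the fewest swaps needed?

The minimum number of adjacent swaps to sort an array equals its inversion count, since every such swap removes exactly one inversion.
Count inversions — for each element, later elements that are smaller:
36: 29, 31, 28, 16, 11, 13, 5 → 7
29: 28, 16, 11, 13, 5 → 5
31: 28, 16, 11, 13, 5 → 5
28: 16, 11, 13, 5 → 4
16: 11, 13, 5 → 3
11: 5 → 1
13: 5 → 1
5: none → 0
Total inversions: 7 + 5 + 5 + 4 + 3 + 1 + 1 + 0 = 26

26 swaps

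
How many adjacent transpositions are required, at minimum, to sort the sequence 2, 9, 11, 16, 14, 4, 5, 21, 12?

Each adjacent swap fixes exactly one inversion, so the minimum swap count equals the number of inversions.
Count inversions — for each element, later elements that are smaller:
2: none → 0
9: 4, 5 → 2
11: 4, 5 → 2
16: 14, 4, 5, 12 → 4
14: 4, 5, 12 → 3
4: none → 0
5: none → 0
21: 12 → 1
12: none → 0
Total inversions: 0 + 2 + 2 + 4 + 3 + 0 + 0 + 1 + 0 = 12

12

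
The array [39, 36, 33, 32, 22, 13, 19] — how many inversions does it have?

Element-by-element contributions:
39 → 36, 33, 32, 22, 13, 19 → 6
36 → 33, 32, 22, 13, 19 → 5
33 → 32, 22, 13, 19 → 4
32 → 22, 13, 19 → 3
22 → 13, 19 → 2
13 → none → 0
19 → none → 0
Sum: 6 + 5 + 4 + 3 + 2 + 0 + 0 = 20

There are 20 inversions.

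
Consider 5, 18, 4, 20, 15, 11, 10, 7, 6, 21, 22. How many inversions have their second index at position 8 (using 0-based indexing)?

6

The element at index 8 is 6.
Elements before it: 5, 18, 4, 20, 15, 11, 10, 7
Those larger than 6: 18, 20, 15, 11, 10, 7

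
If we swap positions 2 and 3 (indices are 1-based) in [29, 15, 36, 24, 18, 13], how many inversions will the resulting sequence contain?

Positions 2 and 3 hold 15 and 36; after swapping, the array is [29, 36, 15, 24, 18, 13].
Sweep left to right; for each value list the smaller values that follow it:
29 → 15, 24, 18, 13 → 4
36 → 15, 24, 18, 13 → 4
15 → 13 → 1
24 → 18, 13 → 2
18 → 13 → 1
13 → none → 0
Sum: 4 + 4 + 1 + 2 + 1 + 0 = 12

There are 12 inversions.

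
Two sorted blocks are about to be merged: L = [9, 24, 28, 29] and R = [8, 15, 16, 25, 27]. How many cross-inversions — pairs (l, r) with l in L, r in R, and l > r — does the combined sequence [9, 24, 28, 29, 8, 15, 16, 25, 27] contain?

For each element r of the right run, count left-run elements greater than r:
r = 8: 9, 24, 28, 29 → 4
r = 15: 24, 28, 29 → 3
r = 16: 24, 28, 29 → 3
r = 25: 28, 29 → 2
r = 27: 28, 29 → 2
Cross-inversions: 4 + 3 + 3 + 2 + 2 = 14

There are 14 cross-inversions.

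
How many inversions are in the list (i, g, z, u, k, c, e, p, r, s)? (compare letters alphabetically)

Element-by-element contributions:
i → g, c, e → 3
g → c, e → 2
z → u, k, c, e, p, r, s → 7
u → k, c, e, p, r, s → 6
k → c, e → 2
c → none → 0
e → none → 0
p → none → 0
r → none → 0
s → none → 0
Sum: 3 + 2 + 7 + 6 + 2 + 0 + 0 + 0 + 0 + 0 = 20

20 out-of-order pairs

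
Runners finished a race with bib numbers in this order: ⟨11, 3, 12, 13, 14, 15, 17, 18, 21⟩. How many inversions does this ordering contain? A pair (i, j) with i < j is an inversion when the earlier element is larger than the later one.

1 out-of-order pair

Element-by-element contributions:
11: 1
3: 0
12: 0
13: 0
14: 0
15: 0
17: 0
18: 0
21: 0
Sum: 1 + 0 + 0 + 0 + 0 + 0 + 0 + 0 + 0 = 1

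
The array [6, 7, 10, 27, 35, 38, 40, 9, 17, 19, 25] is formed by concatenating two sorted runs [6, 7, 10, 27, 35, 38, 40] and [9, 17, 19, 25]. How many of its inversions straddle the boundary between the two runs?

17 cross-inversions

For each element r of the right run, count left-run elements greater than r:
r = 9: 10, 27, 35, 38, 40 → 5
r = 17: 27, 35, 38, 40 → 4
r = 19: 27, 35, 38, 40 → 4
r = 25: 27, 35, 38, 40 → 4
Cross-inversions: 5 + 4 + 4 + 4 = 17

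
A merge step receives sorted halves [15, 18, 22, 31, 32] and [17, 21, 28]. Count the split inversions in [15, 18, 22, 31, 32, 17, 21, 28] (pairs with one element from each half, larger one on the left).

For each element r of the right run, count left-run elements greater than r:
r = 17: 18, 22, 31, 32 → 4
r = 21: 22, 31, 32 → 3
r = 28: 31, 32 → 2
Cross-inversions: 4 + 3 + 2 = 9

9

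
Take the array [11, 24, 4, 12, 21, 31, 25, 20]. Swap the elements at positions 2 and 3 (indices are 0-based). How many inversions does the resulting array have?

10 inversions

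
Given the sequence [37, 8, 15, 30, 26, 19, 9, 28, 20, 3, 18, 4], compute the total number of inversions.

44

Sweep left to right; for each value list the smaller values that follow it:
37 → 8, 15, 30, 26, 19, 9, 28, 20, 3, 18, 4 → 11
8 → 3, 4 → 2
15 → 9, 3, 4 → 3
30 → 26, 19, 9, 28, 20, 3, 18, 4 → 8
26 → 19, 9, 20, 3, 18, 4 → 6
19 → 9, 3, 18, 4 → 4
9 → 3, 4 → 2
28 → 20, 3, 18, 4 → 4
20 → 3, 18, 4 → 3
3 → none → 0
18 → 4 → 1
4 → none → 0
Sum: 11 + 2 + 3 + 8 + 6 + 4 + 2 + 4 + 3 + 0 + 1 + 0 = 44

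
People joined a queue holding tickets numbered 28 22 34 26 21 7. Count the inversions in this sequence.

12

Sweep left to right; for each value list the smaller values that follow it:
28: 4
22: 2
34: 3
26: 2
21: 1
7: 0
Sum: 4 + 2 + 3 + 2 + 1 + 0 = 12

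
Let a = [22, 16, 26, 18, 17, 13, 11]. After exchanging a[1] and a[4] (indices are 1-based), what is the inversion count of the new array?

There are 16 inversions.

Positions 1 and 4 hold 22 and 18; after swapping, the array is [18, 16, 26, 22, 17, 13, 11].
Count, for each position, how many later elements it exceeds:
18 → 16, 17, 13, 11 → 4
16 → 13, 11 → 2
26 → 22, 17, 13, 11 → 4
22 → 17, 13, 11 → 3
17 → 13, 11 → 2
13 → 11 → 1
11 → none → 0
Sum: 4 + 2 + 4 + 3 + 2 + 1 + 0 = 16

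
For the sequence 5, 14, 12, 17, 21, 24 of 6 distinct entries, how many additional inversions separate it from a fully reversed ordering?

14

Maximum inversions for 6 distinct elements is C(6, 2) = 6·5/2 = 15.
Current inversions — for each element, count later smaller elements:
5: 0
14: 1
12: 0
17: 0
21: 0
24: 0
Current total: 0 + 1 + 0 + 0 + 0 + 0 = 1
Shortfall: 15 − 1 = 14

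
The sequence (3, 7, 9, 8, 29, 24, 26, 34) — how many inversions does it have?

There are 3 out-of-order pairs.

Sweep left to right; for each value list the smaller values that follow it:
3: 0
7: 0
9: 1
8: 0
29: 2
24: 0
26: 0
34: 0
Sum: 0 + 0 + 1 + 0 + 2 + 0 + 0 + 0 = 3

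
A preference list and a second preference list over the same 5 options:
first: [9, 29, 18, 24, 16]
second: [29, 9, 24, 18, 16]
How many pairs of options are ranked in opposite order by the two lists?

Pairs: 2

Assign each item its position (1..5) in the first ordering, then rewrite the second ordering as that position sequence:
positions: 9→1, 29→2, 18→3, 24→4, 16→5
second ordering as positions: [2, 1, 4, 3, 5]
Discordant pairs = inversions in this position sequence.
2: 1 → 1
1: 0
4: 3 → 1
3: 0
5: 0
Total: 1 + 0 + 1 + 0 + 0 = 2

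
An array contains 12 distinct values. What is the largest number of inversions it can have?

A reversed (strictly descending) arrangement makes every pair an inversion, giving C(12, 2) inversions.
C(12, 2) = 12·11/2 = 66

66 inversions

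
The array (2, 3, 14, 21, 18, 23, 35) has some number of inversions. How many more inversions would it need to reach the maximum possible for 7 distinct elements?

Maximum inversions for 7 distinct elements is C(7, 2) = 7·6/2 = 21.
Current inversions — for each element, count later smaller elements:
2: 0
3: 0
14: 0
21: 1
18: 0
23: 0
35: 0
Current total: 0 + 0 + 0 + 1 + 0 + 0 + 0 = 1
Shortfall: 21 − 1 = 20

20 inversions short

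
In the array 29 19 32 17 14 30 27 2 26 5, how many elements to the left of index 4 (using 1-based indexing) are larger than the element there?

3 such elements

The element at index 4 is 17.
Elements before it: 29, 19, 32
Those larger than 17: 29, 19, 32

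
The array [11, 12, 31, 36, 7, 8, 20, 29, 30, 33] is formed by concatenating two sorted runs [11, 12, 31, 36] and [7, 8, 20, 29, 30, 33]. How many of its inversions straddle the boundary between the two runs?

Count, for every r in R, how many entries of L exceed r:
r = 7: 11, 12, 31, 36 → 4
r = 8: 11, 12, 31, 36 → 4
r = 20: 31, 36 → 2
r = 29: 31, 36 → 2
r = 30: 31, 36 → 2
r = 33: 36 → 1
Cross-inversions: 4 + 4 + 2 + 2 + 2 + 1 = 15

15 cross-inversions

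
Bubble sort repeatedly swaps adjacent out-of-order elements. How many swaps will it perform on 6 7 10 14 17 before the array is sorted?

Minimum adjacent swaps = number of inversions (each swap of adjacent out-of-order elements removes one inversion and no swap can remove more).
Count inversions — for each element, later elements that are smaller:
6: none → 0
7: none → 0
10: none → 0
14: none → 0
17: none → 0
Total inversions: 0 + 0 + 0 + 0 + 0 = 0

0 adjacent swaps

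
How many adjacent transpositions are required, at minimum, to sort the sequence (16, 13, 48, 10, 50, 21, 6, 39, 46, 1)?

Minimum adjacent swaps = number of inversions (each swap of adjacent out-of-order elements removes one inversion and no swap can remove more).
Count inversions — for each element, later elements that are smaller:
16: 13, 10, 6, 1 → 4
13: 10, 6, 1 → 3
48: 10, 21, 6, 39, 46, 1 → 6
10: 6, 1 → 2
50: 21, 6, 39, 46, 1 → 5
21: 6, 1 → 2
6: 1 → 1
39: 1 → 1
46: 1 → 1
1: none → 0
Total inversions: 4 + 3 + 6 + 2 + 5 + 2 + 1 + 1 + 1 + 0 = 25

25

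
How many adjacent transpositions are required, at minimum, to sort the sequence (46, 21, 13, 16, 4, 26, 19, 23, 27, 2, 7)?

Minimum adjacent swaps = number of inversions (each swap of adjacent out-of-order elements removes one inversion and no swap can remove more).
Count inversions — for each element, later elements that are smaller:
46: 21, 13, 16, 4, 26, 19, 23, 27, 2, 7 → 10
21: 13, 16, 4, 19, 2, 7 → 6
13: 4, 2, 7 → 3
16: 4, 2, 7 → 3
4: 2 → 1
26: 19, 23, 2, 7 → 4
19: 2, 7 → 2
23: 2, 7 → 2
27: 2, 7 → 2
2: none → 0
7: none → 0
Total inversions: 10 + 6 + 3 + 3 + 1 + 4 + 2 + 2 + 2 + 0 + 0 = 33

33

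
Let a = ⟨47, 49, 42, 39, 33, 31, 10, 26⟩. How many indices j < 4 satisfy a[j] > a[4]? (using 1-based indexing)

The element at index 4 is 39.
Elements before it: 47, 49, 42
Those larger than 39: 47, 49, 42

3 such elements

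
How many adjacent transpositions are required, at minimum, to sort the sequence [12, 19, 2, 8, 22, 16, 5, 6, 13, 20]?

20

Each adjacent swap fixes exactly one inversion, so the minimum swap count equals the number of inversions.
Count inversions — for each element, later elements that are smaller:
12: 2, 8, 5, 6 → 4
19: 2, 8, 16, 5, 6, 13 → 6
2: none → 0
8: 5, 6 → 2
22: 16, 5, 6, 13, 20 → 5
16: 5, 6, 13 → 3
5: none → 0
6: none → 0
13: none → 0
20: none → 0
Total inversions: 4 + 6 + 0 + 2 + 5 + 3 + 0 + 0 + 0 + 0 = 20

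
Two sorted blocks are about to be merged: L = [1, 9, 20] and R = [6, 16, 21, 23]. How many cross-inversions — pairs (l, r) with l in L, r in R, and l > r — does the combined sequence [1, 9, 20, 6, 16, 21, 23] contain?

3 split inversions

Count, for every r in R, how many entries of L exceed r:
r = 6: 9, 20 → 2
r = 16: 20 → 1
r = 21: none → 0
r = 23: none → 0
Cross-inversions: 2 + 1 + 0 + 0 = 3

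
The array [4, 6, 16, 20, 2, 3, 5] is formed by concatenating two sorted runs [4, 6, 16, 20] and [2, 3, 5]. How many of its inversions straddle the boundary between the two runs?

For each element r of the right run, count left-run elements greater than r:
r = 2: 4, 6, 16, 20 → 4
r = 3: 4, 6, 16, 20 → 4
r = 5: 6, 16, 20 → 3
Cross-inversions: 4 + 4 + 3 = 11

There are 11 split inversions.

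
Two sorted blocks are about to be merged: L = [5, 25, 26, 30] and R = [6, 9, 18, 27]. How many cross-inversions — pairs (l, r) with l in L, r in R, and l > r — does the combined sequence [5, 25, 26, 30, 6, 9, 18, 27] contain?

10

For each element r of the right run, count left-run elements greater than r:
r = 6: 25, 26, 30 → 3
r = 9: 25, 26, 30 → 3
r = 18: 25, 26, 30 → 3
r = 27: 30 → 1
Cross-inversions: 3 + 3 + 3 + 1 = 10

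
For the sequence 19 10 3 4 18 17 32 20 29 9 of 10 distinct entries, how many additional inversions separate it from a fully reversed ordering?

Maximum inversions for 10 distinct elements is C(10, 2) = 10·9/2 = 45.
Current inversions — for each element, count later smaller elements:
19: 6
10: 3
3: 0
4: 0
18: 2
17: 1
32: 3
20: 1
29: 1
9: 0
Current total: 6 + 3 + 0 + 0 + 2 + 1 + 3 + 1 + 1 + 0 = 17
Shortfall: 45 − 17 = 28

28 inversions short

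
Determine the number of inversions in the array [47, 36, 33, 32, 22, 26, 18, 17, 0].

For each element, count later entries that are smaller:
47 → 36, 33, 32, 22, 26, 18, 17, 0 → 8
36 → 33, 32, 22, 26, 18, 17, 0 → 7
33 → 32, 22, 26, 18, 17, 0 → 6
32 → 22, 26, 18, 17, 0 → 5
22 → 18, 17, 0 → 3
26 → 18, 17, 0 → 3
18 → 17, 0 → 2
17 → 0 → 1
0 → none → 0
Sum: 8 + 7 + 6 + 5 + 3 + 3 + 2 + 1 + 0 = 35

35 inversions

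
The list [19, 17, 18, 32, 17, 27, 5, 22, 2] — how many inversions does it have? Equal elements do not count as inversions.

For each element, count later entries that are smaller:
19 → 17, 18, 17, 5, 2 → 5
17 → 5, 2 → 2
18 → 17, 5, 2 → 3
32 → 17, 27, 5, 22, 2 → 5
17 → 5, 2 → 2
27 → 5, 22, 2 → 3
5 → 2 → 1
22 → 2 → 1
2 → none → 0
Sum: 5 + 2 + 3 + 5 + 2 + 3 + 1 + 1 + 0 = 22

Out-of-order pairs: 22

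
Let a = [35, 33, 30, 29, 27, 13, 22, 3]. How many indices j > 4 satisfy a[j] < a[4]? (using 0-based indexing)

3

The element at index 4 is 27.
Elements after it: 13, 22, 3
Those smaller than 27: 13, 22, 3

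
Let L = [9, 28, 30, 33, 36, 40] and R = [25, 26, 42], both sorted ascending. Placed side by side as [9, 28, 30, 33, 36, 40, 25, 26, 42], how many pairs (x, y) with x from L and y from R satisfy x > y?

Split inversions: 10

For each element r of the right run, count left-run elements greater than r:
r = 25: 28, 30, 33, 36, 40 → 5
r = 26: 28, 30, 33, 36, 40 → 5
r = 42: none → 0
Cross-inversions: 5 + 5 + 0 = 10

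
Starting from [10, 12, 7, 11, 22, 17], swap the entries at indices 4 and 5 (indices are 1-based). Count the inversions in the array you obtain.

Positions 4 and 5 hold 11 and 22; after swapping, the array is [10, 12, 7, 22, 11, 17].
Element-by-element contributions:
10 → 7 → 1
12 → 7, 11 → 2
7 → none → 0
22 → 11, 17 → 2
11 → none → 0
17 → none → 0
Sum: 1 + 2 + 0 + 2 + 0 + 0 = 5

5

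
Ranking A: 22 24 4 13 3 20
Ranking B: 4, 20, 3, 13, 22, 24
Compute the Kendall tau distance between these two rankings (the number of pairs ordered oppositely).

11

Assign each item its position (1..6) in the first ordering, then rewrite the second ordering as that position sequence:
positions: 22→1, 24→2, 4→3, 13→4, 3→5, 20→6
second ordering as positions: [3, 6, 5, 4, 1, 2]
Discordant pairs = inversions in this position sequence.
3: 1, 2 → 2
6: 5, 4, 1, 2 → 4
5: 4, 1, 2 → 3
4: 1, 2 → 2
1: 0
2: 0
Total: 2 + 4 + 3 + 2 + 0 + 0 = 11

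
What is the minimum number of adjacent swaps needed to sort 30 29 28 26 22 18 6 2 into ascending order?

28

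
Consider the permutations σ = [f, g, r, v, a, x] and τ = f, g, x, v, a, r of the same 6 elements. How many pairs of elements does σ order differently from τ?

5 discordant pairs

Assign each item its position (1..6) in the first ordering, then rewrite the second ordering as that position sequence:
positions: f→1, g→2, r→3, v→4, a→5, x→6
second ordering as positions: [1, 2, 6, 4, 5, 3]
Discordant pairs = inversions in this position sequence.
1: 0
2: 0
6: 4, 5, 3 → 3
4: 3 → 1
5: 3 → 1
3: 0
Total: 0 + 0 + 3 + 1 + 1 + 0 = 5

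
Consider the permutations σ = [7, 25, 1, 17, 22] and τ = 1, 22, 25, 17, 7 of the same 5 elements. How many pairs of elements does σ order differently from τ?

Assign each item its position (1..5) in the first ordering, then rewrite the second ordering as that position sequence:
positions: 7→1, 25→2, 1→3, 17→4, 22→5
second ordering as positions: [3, 5, 2, 4, 1]
Discordant pairs = inversions in this position sequence.
3: 2, 1 → 2
5: 2, 4, 1 → 3
2: 1 → 1
4: 1 → 1
1: 0
Total: 2 + 3 + 1 + 1 + 0 = 7

7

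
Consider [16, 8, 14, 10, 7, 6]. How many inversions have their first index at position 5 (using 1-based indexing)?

1

The element at index 5 is 7.
Elements after it: 6
Those smaller than 7: 6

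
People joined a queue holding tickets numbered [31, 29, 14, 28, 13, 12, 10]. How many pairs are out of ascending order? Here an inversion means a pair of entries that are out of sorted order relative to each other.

Sweep left to right; for each value list the smaller values that follow it:
31: 6
29: 5
14: 3
28: 3
13: 2
12: 1
10: 0
Sum: 6 + 5 + 3 + 3 + 2 + 1 + 0 = 20

20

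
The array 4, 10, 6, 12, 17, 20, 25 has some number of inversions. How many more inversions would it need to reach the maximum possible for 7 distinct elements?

Maximum inversions for 7 distinct elements is C(7, 2) = 7·6/2 = 21.
Current inversions — for each element, count later smaller elements:
4: 0
10: 1
6: 0
12: 0
17: 0
20: 0
25: 0
Current total: 0 + 1 + 0 + 0 + 0 + 0 + 0 = 1
Shortfall: 21 − 1 = 20

20 inversions short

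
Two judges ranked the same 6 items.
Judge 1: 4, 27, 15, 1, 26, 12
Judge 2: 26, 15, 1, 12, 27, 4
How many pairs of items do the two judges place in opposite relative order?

Assign each item its position (1..6) in the first ordering, then rewrite the second ordering as that position sequence:
positions: 4→1, 27→2, 15→3, 1→4, 26→5, 12→6
second ordering as positions: [5, 3, 4, 6, 2, 1]
Discordant pairs = inversions in this position sequence.
5: 3, 4, 2, 1 → 4
3: 2, 1 → 2
4: 2, 1 → 2
6: 2, 1 → 2
2: 1 → 1
1: 0
Total: 4 + 2 + 2 + 2 + 1 + 0 = 11

11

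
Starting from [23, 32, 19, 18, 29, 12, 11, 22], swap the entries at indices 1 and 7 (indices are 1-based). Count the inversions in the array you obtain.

Positions 1 and 7 hold 23 and 11; after swapping, the array is [11, 32, 19, 18, 29, 12, 23, 22].
Sweep left to right; for each value list the smaller values that follow it:
11 → none → 0
32 → 19, 18, 29, 12, 23, 22 → 6
19 → 18, 12 → 2
18 → 12 → 1
29 → 12, 23, 22 → 3
12 → none → 0
23 → 22 → 1
22 → none → 0
Sum: 0 + 6 + 2 + 1 + 3 + 0 + 1 + 0 = 13

Inversions: 13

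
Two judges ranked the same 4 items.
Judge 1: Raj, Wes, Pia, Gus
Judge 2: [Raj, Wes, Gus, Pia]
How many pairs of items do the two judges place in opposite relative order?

Assign each item its position (1..4) in the first ordering, then rewrite the second ordering as that position sequence:
positions: Raj→1, Wes→2, Pia→3, Gus→4
second ordering as positions: [1, 2, 4, 3]
Discordant pairs = inversions in this position sequence.
1: 0
2: 0
4: 3 → 1
3: 0
Total: 0 + 0 + 1 + 0 = 1

1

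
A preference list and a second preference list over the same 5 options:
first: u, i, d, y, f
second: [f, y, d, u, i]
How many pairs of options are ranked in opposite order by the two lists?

Pairs: 9

Assign each item its position (1..5) in the first ordering, then rewrite the second ordering as that position sequence:
positions: u→1, i→2, d→3, y→4, f→5
second ordering as positions: [5, 4, 3, 1, 2]
Discordant pairs = inversions in this position sequence.
5: 4, 3, 1, 2 → 4
4: 3, 1, 2 → 3
3: 1, 2 → 2
1: 0
2: 0
Total: 4 + 3 + 2 + 0 + 0 = 9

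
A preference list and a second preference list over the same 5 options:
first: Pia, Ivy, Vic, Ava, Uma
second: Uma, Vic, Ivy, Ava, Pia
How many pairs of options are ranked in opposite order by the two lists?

8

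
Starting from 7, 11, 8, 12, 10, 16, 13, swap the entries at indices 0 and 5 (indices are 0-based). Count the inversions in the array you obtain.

13

Positions 0 and 5 hold 7 and 16; after swapping, the array is [16, 11, 8, 12, 10, 7, 13].
Element-by-element contributions:
16: 6
11: 3
8: 1
12: 2
10: 1
7: 0
13: 0
Sum: 6 + 3 + 1 + 2 + 1 + 0 + 0 = 13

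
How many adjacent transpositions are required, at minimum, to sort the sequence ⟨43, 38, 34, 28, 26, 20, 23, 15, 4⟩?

There are 35 swaps.

Each adjacent swap fixes exactly one inversion, so the minimum swap count equals the number of inversions.
Count inversions — for each element, later elements that are smaller:
43: 38, 34, 28, 26, 20, 23, 15, 4 → 8
38: 34, 28, 26, 20, 23, 15, 4 → 7
34: 28, 26, 20, 23, 15, 4 → 6
28: 26, 20, 23, 15, 4 → 5
26: 20, 23, 15, 4 → 4
20: 15, 4 → 2
23: 15, 4 → 2
15: 4 → 1
4: none → 0
Total inversions: 8 + 7 + 6 + 5 + 4 + 2 + 2 + 1 + 0 = 35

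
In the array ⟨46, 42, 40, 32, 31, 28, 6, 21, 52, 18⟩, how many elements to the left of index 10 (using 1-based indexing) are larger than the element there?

The element at index 10 is 18.
Elements before it: 46, 42, 40, 32, 31, 28, 6, 21, 52
Those larger than 18: 46, 42, 40, 32, 31, 28, 21, 52

8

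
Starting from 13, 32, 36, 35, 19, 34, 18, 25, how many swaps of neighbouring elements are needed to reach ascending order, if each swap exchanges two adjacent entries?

Each adjacent swap fixes exactly one inversion, so the minimum swap count equals the number of inversions.
Count inversions — for each element, later elements that are smaller:
13: none → 0
32: 19, 18, 25 → 3
36: 35, 19, 34, 18, 25 → 5
35: 19, 34, 18, 25 → 4
19: 18 → 1
34: 18, 25 → 2
18: none → 0
25: none → 0
Total inversions: 0 + 3 + 5 + 4 + 1 + 2 + 0 + 0 = 15

15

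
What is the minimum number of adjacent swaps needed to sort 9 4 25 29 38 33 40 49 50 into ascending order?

Each adjacent swap fixes exactly one inversion, so the minimum swap count equals the number of inversions.
Count inversions — for each element, later elements that are smaller:
9: 4 → 1
4: none → 0
25: none → 0
29: none → 0
38: 33 → 1
33: none → 0
40: none → 0
49: none → 0
50: none → 0
Total inversions: 1 + 0 + 0 + 0 + 1 + 0 + 0 + 0 + 0 = 2

2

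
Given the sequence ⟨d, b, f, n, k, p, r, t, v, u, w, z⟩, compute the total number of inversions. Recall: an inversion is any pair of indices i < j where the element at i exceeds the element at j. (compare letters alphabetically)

3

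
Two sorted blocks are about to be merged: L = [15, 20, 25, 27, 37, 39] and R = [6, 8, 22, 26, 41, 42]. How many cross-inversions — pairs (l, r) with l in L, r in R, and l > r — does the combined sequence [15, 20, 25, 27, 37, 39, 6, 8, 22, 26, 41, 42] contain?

Count, for every r in R, how many entries of L exceed r:
r = 6: 15, 20, 25, 27, 37, 39 → 6
r = 8: 15, 20, 25, 27, 37, 39 → 6
r = 22: 25, 27, 37, 39 → 4
r = 26: 27, 37, 39 → 3
r = 41: none → 0
r = 42: none → 0
Cross-inversions: 6 + 6 + 4 + 3 + 0 + 0 = 19

19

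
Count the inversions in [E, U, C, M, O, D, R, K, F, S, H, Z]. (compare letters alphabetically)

25

Sweep left to right; for each value list the smaller values that follow it:
E: 2
U: 9
C: 0
M: 4
O: 4
D: 0
R: 3
K: 2
F: 0
S: 1
H: 0
Z: 0
Sum: 2 + 9 + 0 + 4 + 4 + 0 + 3 + 2 + 0 + 1 + 0 + 0 = 25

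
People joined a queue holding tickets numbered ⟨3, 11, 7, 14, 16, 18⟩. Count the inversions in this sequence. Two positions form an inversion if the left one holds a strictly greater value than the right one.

1

Element-by-element contributions:
3 → none → 0
11 → 7 → 1
7 → none → 0
14 → none → 0
16 → none → 0
18 → none → 0
Sum: 0 + 1 + 0 + 0 + 0 + 0 = 1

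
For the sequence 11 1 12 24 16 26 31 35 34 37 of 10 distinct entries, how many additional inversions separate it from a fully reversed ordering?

Maximum inversions for 10 distinct elements is C(10, 2) = 10·9/2 = 45.
Current inversions — for each element, count later smaller elements:
11: 1
1: 0
12: 0
24: 1
16: 0
26: 0
31: 0
35: 1
34: 0
37: 0
Current total: 1 + 0 + 0 + 1 + 0 + 0 + 0 + 1 + 0 + 0 = 3
Shortfall: 45 − 3 = 42

42 inversions short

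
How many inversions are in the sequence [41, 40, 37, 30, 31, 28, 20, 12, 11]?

Count, for each position, how many later elements it exceeds:
41: 8
40: 7
37: 6
30: 4
31: 4
28: 3
20: 2
12: 1
11: 0
Sum: 8 + 7 + 6 + 4 + 4 + 3 + 2 + 1 + 0 = 35

There are 35 inversions.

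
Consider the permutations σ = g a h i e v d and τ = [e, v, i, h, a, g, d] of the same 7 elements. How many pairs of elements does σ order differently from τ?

14

Assign each item its position (1..7) in the first ordering, then rewrite the second ordering as that position sequence:
positions: g→1, a→2, h→3, i→4, e→5, v→6, d→7
second ordering as positions: [5, 6, 4, 3, 2, 1, 7]
Discordant pairs = inversions in this position sequence.
5: 4, 3, 2, 1 → 4
6: 4, 3, 2, 1 → 4
4: 3, 2, 1 → 3
3: 2, 1 → 2
2: 1 → 1
1: 0
7: 0
Total: 4 + 4 + 3 + 2 + 1 + 0 + 0 = 14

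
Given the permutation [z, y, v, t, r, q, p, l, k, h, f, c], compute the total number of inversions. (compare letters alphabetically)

Count, for each position, how many later elements it exceeds:
z: 11
y: 10
v: 9
t: 8
r: 7
q: 6
p: 5
l: 4
k: 3
h: 2
f: 1
c: 0
Sum: 11 + 10 + 9 + 8 + 7 + 6 + 5 + 4 + 3 + 2 + 1 + 0 = 66

66 inversions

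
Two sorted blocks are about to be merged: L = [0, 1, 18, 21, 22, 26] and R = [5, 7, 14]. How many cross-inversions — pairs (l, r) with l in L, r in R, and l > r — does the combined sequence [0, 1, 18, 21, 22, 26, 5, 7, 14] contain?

12

Count, for every r in R, how many entries of L exceed r:
r = 5: 18, 21, 22, 26 → 4
r = 7: 18, 21, 22, 26 → 4
r = 14: 18, 21, 22, 26 → 4
Cross-inversions: 4 + 4 + 4 = 12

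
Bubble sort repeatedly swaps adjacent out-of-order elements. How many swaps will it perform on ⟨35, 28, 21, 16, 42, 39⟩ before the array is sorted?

The minimum number of adjacent swaps to sort an array equals its inversion count, since every such swap removes exactly one inversion.
Count inversions — for each element, later elements that are smaller:
35: 28, 21, 16 → 3
28: 21, 16 → 2
21: 16 → 1
16: none → 0
42: 39 → 1
39: none → 0
Total inversions: 3 + 2 + 1 + 0 + 1 + 0 = 7

7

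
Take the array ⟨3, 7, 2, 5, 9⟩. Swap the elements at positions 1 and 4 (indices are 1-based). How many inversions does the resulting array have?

Positions 1 and 4 hold 3 and 5; after swapping, the array is [5, 7, 2, 3, 9].
Element-by-element contributions:
5 → 2, 3 → 2
7 → 2, 3 → 2
2 → none → 0
3 → none → 0
9 → none → 0
Sum: 2 + 2 + 0 + 0 + 0 = 4

There are 4 inversions.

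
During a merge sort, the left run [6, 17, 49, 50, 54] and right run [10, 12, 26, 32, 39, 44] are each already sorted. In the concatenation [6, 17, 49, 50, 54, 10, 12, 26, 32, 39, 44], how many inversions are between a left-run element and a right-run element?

20 cross-inversions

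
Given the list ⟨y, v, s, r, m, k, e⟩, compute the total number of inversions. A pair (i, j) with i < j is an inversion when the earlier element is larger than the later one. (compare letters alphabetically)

For each element, count later entries that are smaller:
y → v, s, r, m, k, e → 6
v → s, r, m, k, e → 5
s → r, m, k, e → 4
r → m, k, e → 3
m → k, e → 2
k → e → 1
e → none → 0
Sum: 6 + 5 + 4 + 3 + 2 + 1 + 0 = 21

21 inversions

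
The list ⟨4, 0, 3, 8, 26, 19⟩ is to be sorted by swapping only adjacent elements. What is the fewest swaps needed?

3

Each adjacent swap fixes exactly one inversion, so the minimum swap count equals the number of inversions.
Count inversions — for each element, later elements that are smaller:
4: 0, 3 → 2
0: none → 0
3: none → 0
8: none → 0
26: 19 → 1
19: none → 0
Total inversions: 2 + 0 + 0 + 0 + 1 + 0 = 3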